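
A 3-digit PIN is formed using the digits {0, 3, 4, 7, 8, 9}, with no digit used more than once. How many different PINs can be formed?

With no repetition, fill the 3 digits in order: 6 choices, then 5, down to 4.
6 × 5 × 4 = 120.

120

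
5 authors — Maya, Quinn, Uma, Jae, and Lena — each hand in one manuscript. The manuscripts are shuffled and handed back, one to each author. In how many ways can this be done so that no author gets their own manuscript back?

44

Count assignments avoiding every fixed point. For any j of the 5 authors fixed to their own manuscript, the other 5−j can be arranged in (5−j)! ways.
By inclusion–exclusion this is Σ_{j=0}^{5} (−1)^j C(5,j)·(5−j)!.
Computing: 120 − 120 + 60 − 20 + 5 − 1 = 44.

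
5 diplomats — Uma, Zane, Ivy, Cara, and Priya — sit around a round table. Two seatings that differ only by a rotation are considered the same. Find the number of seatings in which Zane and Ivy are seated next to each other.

12

Glue Zane and Ivy into a block (2 internal orders). Seating 4 units around a circle gives (3)! arrangements.
So 2 × (3)! = 2 × 6 = 12.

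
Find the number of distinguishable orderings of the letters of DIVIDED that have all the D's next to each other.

Treat the 3 copies of D as a single block. The multiset to arrange is then {DDD, E, I, I, V}, 5 items in all.
That gives (5)!/(2!) = 60 arrangements.

60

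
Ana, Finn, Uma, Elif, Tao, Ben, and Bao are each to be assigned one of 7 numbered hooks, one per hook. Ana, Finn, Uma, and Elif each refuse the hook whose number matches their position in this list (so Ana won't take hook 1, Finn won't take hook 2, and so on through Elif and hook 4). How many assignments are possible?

Let Aᵢ (for 1 ≤ i ≤ 4) be the placements that put person i in their forbidden hook. Any j of these fix j positions, leaving (7−j)! ways to fill the rest, and there are C(4,j) ways to pick which j.
By inclusion–exclusion, the number of valid placements is Σ_{j=0}^{4} (−1)^j C(4,j)·(7−j)!.
Computing: 5040 − 2880 + 720 − 96 + 6 = 2790.

2790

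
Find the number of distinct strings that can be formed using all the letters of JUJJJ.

Letter multiplicities in JUJJJ: J×4, U×1.
Dividing 5! = 120 by 4! = 24 for the repeated letters gives 5.

5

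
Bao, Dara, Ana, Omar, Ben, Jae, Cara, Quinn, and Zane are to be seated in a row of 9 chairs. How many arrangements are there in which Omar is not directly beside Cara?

Of the 9! = 362880 arrangements, those with Omar and Cara adjacent number 2 × 8! = 80640 (treat the pair as a block with 2 internal orders).
Complementary counting: 362880 − 80640 = 282240.

282240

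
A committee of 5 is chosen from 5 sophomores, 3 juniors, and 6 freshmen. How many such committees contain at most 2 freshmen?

Split by how many freshmen are chosen (0 through 2).
Sum: C(6,0)·C(8,5) + C(6,1)·C(8,4) + C(6,2)·C(8,3) = 56 + 420 + 840 = 1316.

1316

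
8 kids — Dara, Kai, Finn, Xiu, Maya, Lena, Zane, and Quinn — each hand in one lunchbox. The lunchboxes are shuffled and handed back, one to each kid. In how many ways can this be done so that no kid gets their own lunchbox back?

14833

Count assignments avoiding every fixed point. For any j of the 8 kids fixed to their own lunchbox, the other 8−j can be arranged in (8−j)! ways.
By inclusion–exclusion this is Σ_{j=0}^{8} (−1)^j C(8,j)·(8−j)!.
Computing: 40320 − 40320 + 20160 − 6720 + 1680 − 336 + 56 − 8 + 1 = 14833.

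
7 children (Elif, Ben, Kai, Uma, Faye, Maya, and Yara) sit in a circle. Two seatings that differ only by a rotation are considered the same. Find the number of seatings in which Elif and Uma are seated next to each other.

Glue Elif and Uma into a block (2 internal orders). Seating 6 units around a circle gives (5)! arrangements.
So 2 × (5)! = 2 × 120 = 240.

240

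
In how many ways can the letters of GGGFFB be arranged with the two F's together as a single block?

Treat the 2 copies of F as a single block. The multiset to arrange is then {FF, B, G, G, G}, 5 items in all.
That gives (5)!/(3!) = 20 arrangements.

20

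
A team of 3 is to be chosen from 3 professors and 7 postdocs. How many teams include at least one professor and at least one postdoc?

84

Total 3-person selections from all 10: C(10,3) = 120.
Selections missing a whole group: no professors → C(7,3) = 35; no postdocs → C(3,3) = 1.
Both groups omitted at once is impossible, so 120 − 36 = 84.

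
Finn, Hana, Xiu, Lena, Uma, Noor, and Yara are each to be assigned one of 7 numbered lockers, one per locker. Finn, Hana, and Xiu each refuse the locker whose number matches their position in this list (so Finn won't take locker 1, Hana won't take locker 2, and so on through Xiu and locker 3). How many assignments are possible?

3216

Let Aᵢ (for i ∈ {1, 2, 3}) be the placements that put person i in their forbidden locker. Any j of these fix j positions, leaving (7−j)! ways to fill the rest, and there are C(3,j) ways to pick which j.
By inclusion–exclusion, the number of valid placements is Σ_{j=0}^{3} (−1)^j C(3,j)·(7−j)!.
Computing: 5040 − 2160 + 360 − 24 = 3216.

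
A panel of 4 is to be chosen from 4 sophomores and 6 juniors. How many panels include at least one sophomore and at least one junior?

194

Total 4-person selections from all 10: C(10,4) = 210.
Subtract selections that omit an entire group: no sophomores → C(6,4) = 15; no juniors → C(4,4) = 1.
Both groups omitted at once is impossible, so 210 − 16 = 194.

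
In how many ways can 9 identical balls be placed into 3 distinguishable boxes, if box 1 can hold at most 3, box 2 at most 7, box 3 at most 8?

By stars and bars, unrestricted non-negative solutions to x_1+…+x_3 = 9 number C(9+2,2) = 55.
Subtract solutions that violate a single cap (substitute x_i' = x_i − (cap_i+1)): x_1 ≥ 4 gives C(7,2) = 21; x_2 ≥ 8 gives C(3,2) = 3; x_3 ≥ 9 gives C(2,2) = 1. Together 25.
No two caps can be exceeded simultaneously, so the pair terms are all 0.
By inclusion–exclusion the count is 55 − 25 + 0 = 30.

30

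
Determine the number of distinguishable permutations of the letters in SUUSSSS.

SUUSSSS has 7 letters with S appearing 5 times and U appearing twice.
Dividing 7! = 5040 by 5!·2! = 240 for the repeated letters gives 21.

21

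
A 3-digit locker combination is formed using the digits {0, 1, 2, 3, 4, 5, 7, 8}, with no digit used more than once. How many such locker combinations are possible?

Choose and order 3 of the 8 symbols: the first digit has 8 options, the next 7, then 6.
That product is 8 × 7 × 6 = 336.

336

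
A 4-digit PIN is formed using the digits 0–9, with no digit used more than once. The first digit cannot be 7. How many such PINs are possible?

4536

The first digit has 10−1 = 9 choices (anything except 7).
The remaining 3 digits are filled from the other 9 symbols without repetition: 9 × 8 × 7 = 504.
Total: 9 × 504 = 4536.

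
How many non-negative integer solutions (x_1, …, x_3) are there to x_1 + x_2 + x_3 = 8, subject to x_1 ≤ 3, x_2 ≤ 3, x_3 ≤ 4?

By stars and bars, unrestricted non-negative solutions to x_1+…+x_3 = 8 number C(8+2,2) = 45.
Subtract solutions that violate a single cap (substitute x_i' = x_i − (cap_i+1)): x_1 ≥ 4 gives C(6,2) = 15; x_2 ≥ 4 gives C(6,2) = 15; x_3 ≥ 5 gives C(5,2) = 10. Together 40.
Add back pairs where two caps are both exceeded: 1 + 0 + 0 = 1.
By inclusion–exclusion the count is 45 − 40 + 1 = 6.

6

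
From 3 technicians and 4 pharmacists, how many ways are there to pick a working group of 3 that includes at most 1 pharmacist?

Split by how many pharmacists are chosen (0 through 1).
Sum: C(4,0)·C(3,3) + C(4,1)·C(3,2) = 1 + 12 = 13.

13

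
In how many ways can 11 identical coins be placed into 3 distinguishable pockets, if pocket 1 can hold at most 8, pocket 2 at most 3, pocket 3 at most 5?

Without the upper bounds there are C(13,2) = 78 ways to split 11 among 3 pockets.
Subtract solutions that violate a single cap (substitute x_i' = x_i − (cap_i+1)): x_1 ≥ 9 gives C(4,2) = 6; x_2 ≥ 4 gives C(9,2) = 36; x_3 ≥ 6 gives C(7,2) = 21. Together 63.
Add back pairs where two caps are both exceeded: 0 + 0 + 3 = 3.
By inclusion–exclusion the count is 78 − 63 + 3 = 18.

18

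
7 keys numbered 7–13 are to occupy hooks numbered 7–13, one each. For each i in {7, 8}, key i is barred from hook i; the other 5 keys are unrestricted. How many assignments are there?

3720

Let Aᵢ (for i ∈ {7, 8}) be the placements that put key i in its forbidden hook. Any j of these fix j positions, leaving (7−j)! ways to fill the rest, and there are C(2,j) ways to pick which j.
By inclusion–exclusion, the number of valid placements is Σ_{j=0}^{2} (−1)^j C(2,j)·(7−j)!.
Computing: 5040 − 1440 + 120 = 3720.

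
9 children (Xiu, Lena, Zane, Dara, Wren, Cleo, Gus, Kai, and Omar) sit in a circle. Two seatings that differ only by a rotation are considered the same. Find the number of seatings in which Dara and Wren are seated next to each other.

10080

Glue Dara and Wren into a block (2 internal orders). Seating 8 units around a circle gives (7)! arrangements.
So 2 × (7)! = 2 × 5040 = 10080.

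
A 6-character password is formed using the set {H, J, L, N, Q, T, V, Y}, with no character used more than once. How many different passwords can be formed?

20160

Choose and order 6 of the 8 symbols: the first character has 8 options, the next 7, and so on down to 3.
That product is 8 × 7 × 6 × 5 × 4 × 3 = 20160.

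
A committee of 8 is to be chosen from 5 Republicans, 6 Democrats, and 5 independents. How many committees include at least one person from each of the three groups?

Total 8-person selections from all 16: C(16,8) = 12870.
Subtract selections that omit an entire group: no Republicans → C(11,8) = 165; no Democrats → C(10,8) = 45; no independents → C(11,8) = 165.
Add back selections omitting two groups (i.e. drawn from a single group): C(5,8) + C(6,8) + C(5,8) = 0.
By inclusion–exclusion: 12870 − 375 + 0 = 12495.

12495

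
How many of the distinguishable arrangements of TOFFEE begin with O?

With the first slot taken by O, it remains to arrange the other 5 letters (TFFEE).
Those 5 letters have E appearing twice and F appearing twice, giving (5)!/(2!·2!) = 30.

30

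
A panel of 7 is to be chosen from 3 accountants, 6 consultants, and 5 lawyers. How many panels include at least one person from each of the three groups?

3058

Total 7-person selections from all 14: C(14,7) = 3432.
Selections missing a whole group: no accountants → C(11,7) = 330; no consultants → C(8,7) = 8; no lawyers → C(9,7) = 36.
Add back selections omitting two groups (i.e. drawn from a single group): C(3,7) + C(6,7) + C(5,7) = 0.
By inclusion–exclusion: 3432 − 374 + 0 = 3058.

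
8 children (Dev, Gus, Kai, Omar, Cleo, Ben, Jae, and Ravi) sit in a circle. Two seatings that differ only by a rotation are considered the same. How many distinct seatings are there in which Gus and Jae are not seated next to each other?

Without the restriction there are (7)! = 5040 seatings.
Those with Gus next to Jae: fuse the pair into one unit and seat 7 units around a circle — 2·(6)! = 1440.
Subtracting, 5040 − 1440 = 3600.

3600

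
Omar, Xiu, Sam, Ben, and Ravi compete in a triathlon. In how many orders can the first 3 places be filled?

This is an ordered selection of 3 from 5: P(5,3).
That gives 5 × 4 × 3 = 60.

60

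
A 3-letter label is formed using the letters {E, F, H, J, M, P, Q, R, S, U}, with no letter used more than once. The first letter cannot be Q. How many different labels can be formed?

The first letter has 10−1 = 9 choices (anything except Q).
The remaining 2 letters are filled from the other 9 symbols without repetition: 9 × 8 = 72.
Total: 9 × 72 = 648.

648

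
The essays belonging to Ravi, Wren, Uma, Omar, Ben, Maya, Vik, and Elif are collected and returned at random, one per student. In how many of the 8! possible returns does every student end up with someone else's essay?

Count assignments avoiding every fixed point. For any j of the 8 students fixed to their own essay, the other 8−j can be arranged in (8−j)! ways.
By inclusion–exclusion this is Σ_{j=0}^{8} (−1)^j C(8,j)·(8−j)!.
Computing: 40320 − 40320 + 20160 − 6720 + 1680 − 336 + 56 − 8 + 1 = 14833.

14833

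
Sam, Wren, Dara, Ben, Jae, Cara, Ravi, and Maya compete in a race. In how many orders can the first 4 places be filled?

1680

There are 8 choices for 1st place, 7 for 2nd, and so on down to 5 for position 4.
That gives 8 × 7 × 6 × 5 = 1680.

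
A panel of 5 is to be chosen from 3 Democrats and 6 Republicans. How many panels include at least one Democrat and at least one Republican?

120

Total 5-person selections from all 9: C(9,5) = 126.
Selections missing a whole group: no Democrats → C(6,5) = 6; no Republicans → C(3,5) = 0.
Both groups omitted at once is impossible, so 126 − 6 = 120.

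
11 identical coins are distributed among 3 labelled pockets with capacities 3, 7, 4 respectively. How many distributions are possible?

10

Ignoring the caps, the number of non-negative solutions to x_1+…+x_3 = 11 is C(13,2) = 78.
Subtract solutions that violate a single cap (substitute x_i' = x_i − (cap_i+1)): x_1 ≥ 4 gives C(9,2) = 36; x_2 ≥ 8 gives C(5,2) = 10; x_3 ≥ 5 gives C(8,2) = 28. Together 74.
Add back pairs where two caps are both exceeded: 0 + 6 + 0 = 6.
By inclusion–exclusion the count is 78 − 74 + 6 = 10.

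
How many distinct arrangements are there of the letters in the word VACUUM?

The 6 letters of VACUUM have repeats: U appearing twice.
Dividing 6! = 720 by 2! = 2 for the repeated letters gives 360.

360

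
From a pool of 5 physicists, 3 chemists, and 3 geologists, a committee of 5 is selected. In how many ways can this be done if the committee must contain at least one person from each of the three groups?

345

With no constraint there are C(11,5) = 462 possible selections.
Subtract selections that omit an entire group: no physicists → C(6,5) = 6; no chemists → C(8,5) = 56; no geologists → C(8,5) = 56.
Add back selections omitting two groups (i.e. drawn from a single group): C(5,5) + C(3,5) + C(3,5) = 1.
By inclusion–exclusion: 462 − 118 + 1 = 345.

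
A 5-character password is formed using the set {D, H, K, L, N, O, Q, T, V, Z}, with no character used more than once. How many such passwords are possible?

Choose and order 5 of the 10 symbols: the first character has 10 options, the next 9, and so on down to 6.
That product is 10 × 9 × 8 × 7 × 6 = 30240.

30240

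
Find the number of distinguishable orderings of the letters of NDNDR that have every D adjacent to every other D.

12

Treat the 2 copies of D as a single block. The multiset to arrange is then {DD, N, N, R}, 4 items in all.
That gives (4)!/(2!) = 12 arrangements.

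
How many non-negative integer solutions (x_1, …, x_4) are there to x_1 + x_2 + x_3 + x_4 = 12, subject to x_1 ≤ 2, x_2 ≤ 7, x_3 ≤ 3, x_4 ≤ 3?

19

By stars and bars, unrestricted non-negative solutions to x_1+…+x_4 = 12 number C(12+3,3) = 455.
Subtract solutions that violate a single cap (substitute x_i' = x_i − (cap_i+1)): x_1 ≥ 3 gives C(12,3) = 220; x_2 ≥ 8 gives C(7,3) = 35; x_3 ≥ 4 gives C(11,3) = 165; x_4 ≥ 4 gives C(11,3) = 165. Together 585.
Add back pairs where two caps are both exceeded: 4 + 56 + 56 + 1 + 1 + 35 = 153.
Subtract triples: 0 + 0 + 4 + 0 = 4.
By inclusion–exclusion the count is 455 − 585 + 153 − 4 = 19.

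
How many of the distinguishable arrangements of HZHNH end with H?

With the last slot taken by H, it remains to arrange the other 4 letters (ZHNH).
Those 4 letters have H appearing twice, giving (4)!/(2!) = 12.

12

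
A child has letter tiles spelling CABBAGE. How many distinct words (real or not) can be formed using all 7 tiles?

CABBAGE has 7 letters with A appearing twice and B appearing twice.
The number of distinct arrangements is 7!/(2!·2!) = 5040/4 = 1260.

1260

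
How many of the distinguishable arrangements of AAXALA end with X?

With the last slot taken by X, it remains to arrange the other 5 letters (AAALA).
Those 5 letters have A appearing 4 times, giving (5)!/(4!) = 5.

5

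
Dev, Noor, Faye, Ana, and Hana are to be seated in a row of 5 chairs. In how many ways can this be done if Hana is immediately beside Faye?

48

Glue Hana and Faye into one block (2 internal orders), leaving 4 units to arrange in a row.
So the count is 2·(4)! = 48.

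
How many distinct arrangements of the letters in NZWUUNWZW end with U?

With the last slot taken by U, it remains to arrange the other 8 letters (NZWUNWZW).
Those 8 letters have N appearing twice, W appearing 3 times, and Z appearing twice, giving (8)!/(3!·2!·2!) = 1680.

1680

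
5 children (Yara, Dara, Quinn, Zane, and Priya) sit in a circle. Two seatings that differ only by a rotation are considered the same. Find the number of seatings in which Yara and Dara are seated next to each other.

12

Treat {Yara, Dara} as one unit (2 internal orders) and seat the resulting 4 units around the table: (3)! circular arrangements.
So 2 × (3)! = 2 × 6 = 12.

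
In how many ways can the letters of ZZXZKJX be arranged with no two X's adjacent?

300

There are 7!/(3!·2!) = 420 arrangements of ZZXZKJX in total.
If the two X's are adjacent, glue them into one block, leaving 6 items to arrange: (6)!/(3!) = 120 ways.
Subtracting, 420 − 120 = 300 arrangements keep the X's apart.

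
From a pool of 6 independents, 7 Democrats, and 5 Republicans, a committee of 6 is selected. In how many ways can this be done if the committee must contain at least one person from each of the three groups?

15470

Unrestricted: C(18,6) = 18564 ways to pick any 6 of the 18.
Selections missing a whole group: no independents → C(12,6) = 924; no Democrats → C(11,6) = 462; no Republicans → C(13,6) = 1716.
Add back selections omitting two groups (i.e. drawn from a single group): C(6,6) + C(7,6) + C(5,6) = 8.
By inclusion–exclusion: 18564 − 3102 + 8 = 15470.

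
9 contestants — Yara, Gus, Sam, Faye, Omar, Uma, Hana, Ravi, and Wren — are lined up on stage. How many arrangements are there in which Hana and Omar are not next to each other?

Of the 9! = 362880 arrangements, those with Hana and Omar adjacent number 2 × 8! = 80640 (treat the pair as a block with 2 internal orders).
So 362880 − 80640 = 282240 arrangements keep them apart.

282240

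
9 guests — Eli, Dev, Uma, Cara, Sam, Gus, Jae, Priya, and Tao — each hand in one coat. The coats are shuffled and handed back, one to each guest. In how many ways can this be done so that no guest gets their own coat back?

133496

Count assignments avoiding every fixed point. For any j of the 9 guests fixed to their own coat, the other 9−j can be arranged in (9−j)! ways.
By inclusion–exclusion this is Σ_{j=0}^{9} (−1)^j C(9,j)·(9−j)!.
Computing: 362880 − 362880 + 181440 − 60480 + 15120 − 3024 + 504 − 72 + 9 − 1 = 133496.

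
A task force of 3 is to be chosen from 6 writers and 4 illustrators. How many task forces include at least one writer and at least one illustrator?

96

With no constraint there are C(10,3) = 120 possible selections.
Selections missing a whole group: no writers → C(4,3) = 4; no illustrators → C(6,3) = 20.
Both groups omitted at once is impossible, so 120 − 24 = 96.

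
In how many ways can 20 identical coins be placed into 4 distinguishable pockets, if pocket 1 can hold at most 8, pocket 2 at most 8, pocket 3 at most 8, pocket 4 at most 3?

Ignoring the caps, the number of non-negative solutions to x_1+…+x_4 = 20 is C(23,3) = 1771.
Subtract solutions that violate a single cap (substitute x_i' = x_i − (cap_i+1)): x_1 ≥ 9 gives C(14,3) = 364; x_2 ≥ 9 gives C(14,3) = 364; x_3 ≥ 9 gives C(14,3) = 364; x_4 ≥ 4 gives C(19,3) = 969. Together 2061.
Add back pairs where two caps are both exceeded: 10 + 10 + 120 + 10 + 120 + 120 = 390.
By inclusion–exclusion the count is 1771 − 2061 + 390 = 100.

100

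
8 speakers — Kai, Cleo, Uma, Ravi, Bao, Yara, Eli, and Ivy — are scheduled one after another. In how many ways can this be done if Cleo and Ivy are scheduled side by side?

Place the 6 others and the Cleo-Ivy pair as 7 objects in a line; the pair has 2 internal arrangements.
So the count is 2·(7)! = 10080.

10080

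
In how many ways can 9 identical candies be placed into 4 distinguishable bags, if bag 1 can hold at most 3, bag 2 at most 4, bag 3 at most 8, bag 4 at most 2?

Without the upper bounds there are C(12,3) = 220 ways to split 9 among 4 bags.
Subtract solutions that violate a single cap (substitute x_i' = x_i − (cap_i+1)): x_1 ≥ 4 gives C(8,3) = 56; x_2 ≥ 5 gives C(7,3) = 35; x_3 ≥ 9 gives C(3,3) = 1; x_4 ≥ 3 gives C(9,3) = 84. Together 176.
Add back pairs where two caps are both exceeded: 1 + 0 + 10 + 0 + 4 + 0 = 15.
By inclusion–exclusion the count is 220 − 176 + 15 = 59.

59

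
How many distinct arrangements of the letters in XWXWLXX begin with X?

60

With the first slot taken by X, it remains to arrange the other 6 letters (WXWLXX).
Those 6 letters have W appearing twice and X appearing 3 times, giving (6)!/(3!·2!) = 60.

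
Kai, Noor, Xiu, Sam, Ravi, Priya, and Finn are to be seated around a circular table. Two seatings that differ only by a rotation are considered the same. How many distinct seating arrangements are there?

720

Around a circle, 7 distinct people have 7!/7 = (6)! = 720 rotationally distinct seatings.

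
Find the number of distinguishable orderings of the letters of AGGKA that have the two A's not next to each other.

18

Total arrangements of AGGKA: 5!/(2!·2!) = 30.
Arrangements with the A's together: treat AA as one letter, giving (4)!/(2!) = 12.
Subtracting, 30 − 12 = 18 arrangements keep the A's apart.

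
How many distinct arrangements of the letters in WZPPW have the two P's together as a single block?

Treat the 2 copies of P as a single block. The multiset to arrange is then {PP, W, W, Z}, 4 items in all.
That gives (4)!/(2!) = 12 arrangements.

12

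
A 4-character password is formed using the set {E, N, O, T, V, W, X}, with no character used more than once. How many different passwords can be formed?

840

Choose and order 4 of the 7 symbols: the first character has 7 options, the next 6, then 5, 4.
That product is 7 × 6 × 5 × 4 = 840.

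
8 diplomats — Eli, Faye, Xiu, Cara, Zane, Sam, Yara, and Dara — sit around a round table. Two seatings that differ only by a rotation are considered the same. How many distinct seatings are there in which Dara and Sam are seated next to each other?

1440

Treat {Dara, Sam} as one unit (2 internal orders) and seat the resulting 7 units around the table: (6)! circular arrangements.
So 2 × (6)! = 2 × 720 = 1440.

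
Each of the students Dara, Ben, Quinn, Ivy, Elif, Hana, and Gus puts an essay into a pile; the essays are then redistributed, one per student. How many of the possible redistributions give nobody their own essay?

1854

Let Aᵢ be the assignments in which student i gets their own essay. We want the size of the complement of A₁∪…∪A_7.
By inclusion–exclusion this is Σ_{j=0}^{7} (−1)^j C(7,j)·(7−j)!.
Computing: 5040 − 5040 + 2520 − 840 + 210 − 42 + 7 − 1 = 1854.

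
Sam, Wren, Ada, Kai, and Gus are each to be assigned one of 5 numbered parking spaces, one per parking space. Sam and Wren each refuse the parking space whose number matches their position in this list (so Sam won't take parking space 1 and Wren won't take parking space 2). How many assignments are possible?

Let Aᵢ (for i ∈ {1, 2}) be the placements that put person i in their forbidden parking space. Any j of these fix j positions, leaving (5−j)! ways to fill the rest, and there are C(2,j) ways to pick which j.
By inclusion–exclusion, the number of valid placements is Σ_{j=0}^{2} (−1)^j C(2,j)·(5−j)!.
Computing: 120 − 48 + 6 = 78.

78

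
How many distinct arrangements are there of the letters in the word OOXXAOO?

105

OOXXAOO has 7 letters with O appearing 4 times and X appearing twice.
Dividing 7! = 5040 by 4!·2! = 48 for the repeated letters gives 105.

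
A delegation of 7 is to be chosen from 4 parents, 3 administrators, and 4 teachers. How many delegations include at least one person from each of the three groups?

320

Total 7-person selections from all 11: C(11,7) = 330.
Selections missing a whole group: no parents → C(7,7) = 1; no administrators → C(8,7) = 8; no teachers → C(7,7) = 1.
Add back selections omitting two groups (i.e. drawn from a single group): C(4,7) + C(3,7) + C(4,7) = 0.
By inclusion–exclusion: 330 − 10 + 0 = 320.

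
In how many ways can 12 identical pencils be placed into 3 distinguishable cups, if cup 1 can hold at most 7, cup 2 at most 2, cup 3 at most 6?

By stars and bars, unrestricted non-negative solutions to x_1+…+x_3 = 12 number C(12+2,2) = 91.
Subtract solutions that violate a single cap (substitute x_i' = x_i − (cap_i+1)): x_1 ≥ 8 gives C(6,2) = 15; x_2 ≥ 3 gives C(11,2) = 55; x_3 ≥ 7 gives C(7,2) = 21. Together 91.
Add back pairs where two caps are both exceeded: 3 + 0 + 6 = 9.
By inclusion–exclusion the count is 91 − 91 + 9 = 9.

9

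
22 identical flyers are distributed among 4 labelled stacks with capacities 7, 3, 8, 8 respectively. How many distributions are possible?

34

Ignoring the caps, the number of non-negative solutions to x_1+…+x_4 = 22 is C(25,3) = 2300.
Subtract solutions that violate a single cap (substitute x_i' = x_i − (cap_i+1)): x_1 ≥ 8 gives C(17,3) = 680; x_2 ≥ 4 gives C(21,3) = 1330; x_3 ≥ 9 gives C(16,3) = 560; x_4 ≥ 9 gives C(16,3) = 560. Together 3130.
Add back pairs where two caps are both exceeded: 286 + 56 + 56 + 220 + 220 + 35 = 873.
Subtract triples: 4 + 4 + 0 + 1 = 9.
By inclusion–exclusion the count is 2300 − 3130 + 873 − 9 = 34.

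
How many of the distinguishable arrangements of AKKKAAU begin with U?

20

Fix U in the first position and arrange the remaining 6 letters.
Those 6 letters have A appearing 3 times and K appearing 3 times, giving (6)!/(3!·3!) = 20.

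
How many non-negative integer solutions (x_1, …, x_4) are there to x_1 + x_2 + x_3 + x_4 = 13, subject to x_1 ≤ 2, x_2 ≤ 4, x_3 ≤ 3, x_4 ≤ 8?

30

Ignoring the caps, the number of non-negative solutions to x_1+…+x_4 = 13 is C(16,3) = 560.
Subtract solutions that violate a single cap (substitute x_i' = x_i − (cap_i+1)): x_1 ≥ 3 gives C(13,3) = 286; x_2 ≥ 5 gives C(11,3) = 165; x_3 ≥ 4 gives C(12,3) = 220; x_4 ≥ 9 gives C(7,3) = 35. Together 706.
Add back pairs where two caps are both exceeded: 56 + 84 + 4 + 35 + 0 + 1 = 180.
Subtract triples: 4 + 0 + 0 + 0 = 4.
By inclusion–exclusion the count is 560 − 706 + 180 − 4 = 30.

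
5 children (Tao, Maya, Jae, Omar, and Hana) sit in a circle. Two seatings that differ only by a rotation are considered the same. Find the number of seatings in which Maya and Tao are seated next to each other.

Treat {Maya, Tao} as one unit (2 internal orders) and seat the resulting 4 units around the table: (3)! circular arrangements.
So 2 × (3)! = 2 × 6 = 12.

12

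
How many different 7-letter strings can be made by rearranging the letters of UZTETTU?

420

UZTETTU has 7 letters with T appearing 3 times and U appearing twice.
So there are 7! / (3!·2!) = 420 distinguishable arrangements.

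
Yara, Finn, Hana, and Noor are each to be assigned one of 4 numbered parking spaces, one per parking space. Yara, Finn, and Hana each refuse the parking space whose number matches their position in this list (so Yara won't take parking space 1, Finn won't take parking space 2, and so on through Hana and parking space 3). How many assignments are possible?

11

Let Aᵢ (for i ∈ {1, 2, 3}) be the placements that put person i in their forbidden parking space. Any j of these fix j positions, leaving (4−j)! ways to fill the rest, and there are C(3,j) ways to pick which j.
By inclusion–exclusion, the number of valid placements is Σ_{j=0}^{3} (−1)^j C(3,j)·(4−j)!.
Computing: 24 − 18 + 6 − 1 = 11.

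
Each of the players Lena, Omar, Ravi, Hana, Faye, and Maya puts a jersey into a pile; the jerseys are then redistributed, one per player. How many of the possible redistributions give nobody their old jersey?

265

Let Aᵢ be the assignments in which player i gets their old jersey. We want the size of the complement of A₁∪…∪A_6.
By inclusion–exclusion this is Σ_{j=0}^{6} (−1)^j C(6,j)·(6−j)!.
Computing: 720 − 720 + 360 − 120 + 30 − 6 + 1 = 265.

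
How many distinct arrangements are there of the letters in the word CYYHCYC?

CYYHCYC has 7 letters with C appearing 3 times and Y appearing 3 times.
Dividing 7! = 5040 by 3!·3! = 36 for the repeated letters gives 140.

140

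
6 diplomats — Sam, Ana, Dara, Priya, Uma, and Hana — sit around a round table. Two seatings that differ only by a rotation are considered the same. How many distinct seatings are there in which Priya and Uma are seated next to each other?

Treat {Priya, Uma} as one unit (2 internal orders) and seat the resulting 5 units around the table: (4)! circular arrangements.
So 2 × (4)! = 2 × 24 = 48.

48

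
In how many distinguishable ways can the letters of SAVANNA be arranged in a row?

The 7 letters of SAVANNA have repeats: A appearing 3 times and N appearing twice.
The number of distinct arrangements is 7!/(3!·2!) = 5040/12 = 420.

420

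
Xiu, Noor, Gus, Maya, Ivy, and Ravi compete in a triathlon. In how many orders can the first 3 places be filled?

This is an ordered selection of 3 from 6: P(6,3).
That gives 6 × 5 × 4 = 120.

120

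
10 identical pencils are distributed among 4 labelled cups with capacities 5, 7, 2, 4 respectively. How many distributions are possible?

Ignoring the caps, the number of non-negative solutions to x_1+…+x_4 = 10 is C(13,3) = 286.
Subtract solutions that violate a single cap (substitute x_i' = x_i − (cap_i+1)): x_1 ≥ 6 gives C(7,3) = 35; x_2 ≥ 8 gives C(5,3) = 10; x_3 ≥ 3 gives C(10,3) = 120; x_4 ≥ 5 gives C(8,3) = 56. Together 221.
Add back pairs where two caps are both exceeded: 0 + 4 + 0 + 0 + 0 + 10 = 14.
By inclusion–exclusion the count is 286 − 221 + 14 = 79.

79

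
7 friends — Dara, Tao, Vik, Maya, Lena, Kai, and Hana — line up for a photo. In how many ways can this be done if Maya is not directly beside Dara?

3600

There are 7! = 5040 arrangements in all. If Maya and Dara are adjacent, merging them into one block gives 2·(6)! = 1440 arrangements.
Complementary counting: 5040 − 1440 = 3600.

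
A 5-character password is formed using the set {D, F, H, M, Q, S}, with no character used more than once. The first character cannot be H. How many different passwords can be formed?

600

The first character has 6−1 = 5 choices (anything except H).
The remaining 4 characters are filled from the other 5 symbols without repetition: 5 × 4 × 3 × 2 = 120.
Total: 5 × 120 = 600.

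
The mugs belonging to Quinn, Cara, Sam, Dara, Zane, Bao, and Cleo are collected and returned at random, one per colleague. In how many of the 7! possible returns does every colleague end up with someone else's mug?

Count assignments avoiding every fixed point. For any j of the 7 colleagues fixed to their own mug, the other 7−j can be arranged in (7−j)! ways.
By inclusion–exclusion this is Σ_{j=0}^{7} (−1)^j C(7,j)·(7−j)!.
Computing: 5040 − 5040 + 2520 − 840 + 210 − 42 + 7 − 1 = 1854.

1854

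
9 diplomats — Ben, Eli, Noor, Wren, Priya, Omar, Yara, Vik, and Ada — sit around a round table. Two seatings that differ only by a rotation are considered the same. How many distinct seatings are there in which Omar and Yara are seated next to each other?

Treat {Omar, Yara} as one unit (2 internal orders) and seat the resulting 8 units around the table: (7)! circular arrangements.
So 2 × (7)! = 2 × 5040 = 10080.

10080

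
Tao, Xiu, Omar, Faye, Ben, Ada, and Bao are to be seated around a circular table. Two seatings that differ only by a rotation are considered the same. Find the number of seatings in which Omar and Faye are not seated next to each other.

480

All circular seatings of 7 people number (6)! = 720.
Seatings with Omar beside Faye: treat them as a block with 2 internal orders, giving 2 × (5)! = 240.
Subtracting, 720 − 240 = 480.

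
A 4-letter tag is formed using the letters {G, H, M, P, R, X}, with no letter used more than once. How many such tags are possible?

360

Choose and order 4 of the 6 symbols: the first letter has 6 options, the next 5, then 4, 3.
6 × 5 × 4 × 3 = 360.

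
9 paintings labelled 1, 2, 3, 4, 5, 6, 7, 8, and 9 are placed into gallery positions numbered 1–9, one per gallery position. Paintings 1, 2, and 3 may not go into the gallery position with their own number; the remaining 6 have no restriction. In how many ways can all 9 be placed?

256320

Let Aᵢ (for i ∈ {1, 2, 3}) be the placements that put painting i in its forbidden gallery position. Any j of these fix j positions, leaving (9−j)! ways to fill the rest, and there are C(3,j) ways to pick which j.
By inclusion–exclusion, the number of valid placements is Σ_{j=0}^{3} (−1)^j C(3,j)·(9−j)!.
Computing: 362880 − 120960 + 15120 − 720 = 256320.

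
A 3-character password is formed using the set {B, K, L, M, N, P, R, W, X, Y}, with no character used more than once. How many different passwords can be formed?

With no repetition, fill the 3 characters in order: 10 choices, then 9, down to 8.
10 × 9 × 8 = 720.

720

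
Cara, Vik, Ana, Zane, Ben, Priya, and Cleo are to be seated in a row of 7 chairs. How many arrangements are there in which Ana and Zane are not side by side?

3600

Of the 7! = 5040 arrangements, those with Ana and Zane adjacent number 2 × 6! = 1440 (treat the pair as a block with 2 internal orders).
So 5040 − 1440 = 3600 arrangements keep them apart.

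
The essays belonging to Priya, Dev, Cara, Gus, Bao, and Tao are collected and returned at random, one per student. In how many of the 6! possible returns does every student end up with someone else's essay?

Count assignments avoiding every fixed point. For any j of the 6 students fixed to their own essay, the other 6−j can be arranged in (6−j)! ways.
By inclusion–exclusion this is Σ_{j=0}^{6} (−1)^j C(6,j)·(6−j)!.
Computing: 720 − 720 + 360 − 120 + 30 − 6 + 1 = 265.

265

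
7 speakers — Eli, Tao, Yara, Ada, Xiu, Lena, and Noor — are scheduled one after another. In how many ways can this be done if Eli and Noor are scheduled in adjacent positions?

Glue Eli and Noor into one block (2 internal orders), leaving 6 units to arrange in a row.
So the count is 2·(6)! = 1440.

1440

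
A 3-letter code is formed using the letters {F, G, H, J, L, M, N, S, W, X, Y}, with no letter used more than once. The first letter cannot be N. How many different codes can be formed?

The first letter has 11−1 = 10 choices (anything except N).
The remaining 2 letters are filled from the other 10 symbols without repetition: 10 × 9 = 90.
Total: 10 × 90 = 900.

900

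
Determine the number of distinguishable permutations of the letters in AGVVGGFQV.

10080

The 9 letters of AGVVGGFQV have repeats: G appearing 3 times and V appearing 3 times.
Dividing 9! = 362880 by 3!·3! = 36 for the repeated letters gives 10080.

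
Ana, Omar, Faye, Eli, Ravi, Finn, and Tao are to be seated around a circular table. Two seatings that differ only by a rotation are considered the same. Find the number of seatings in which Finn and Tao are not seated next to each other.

480

Without the restriction there are (6)! = 720 seatings.
Those with Finn next to Tao: fuse the pair into one unit and seat 6 units around a circle — 2·(5)! = 240.
Subtracting, 720 − 240 = 480.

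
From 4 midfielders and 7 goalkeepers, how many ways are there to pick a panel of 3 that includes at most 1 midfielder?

119

Split by how many midfielders are chosen (0 through 1).
Sum: C(4,0)·C(7,3) + C(4,1)·C(7,2) = 35 + 84 = 119.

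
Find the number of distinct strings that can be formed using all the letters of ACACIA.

ACACIA has 6 letters with A appearing 3 times and C appearing twice.
Dividing 6! = 720 by 3!·2! = 12 for the repeated letters gives 60.

60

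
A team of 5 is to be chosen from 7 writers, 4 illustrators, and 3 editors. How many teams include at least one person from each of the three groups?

Unrestricted: C(14,5) = 2002 ways to pick any 5 of the 14.
Selections missing a whole group: no writers → C(7,5) = 21; no illustrators → C(10,5) = 252; no editors → C(11,5) = 462.
Add back selections omitting two groups (i.e. drawn from a single group): C(7,5) + C(4,5) + C(3,5) = 21.
By inclusion–exclusion: 2002 − 735 + 21 = 1288.

1288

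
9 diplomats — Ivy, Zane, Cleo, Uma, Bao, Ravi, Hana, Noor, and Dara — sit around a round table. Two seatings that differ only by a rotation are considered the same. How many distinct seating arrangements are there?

40320

Fix one person's seat to break rotational symmetry; the remaining 8 people can be arranged in (8)! = 40320 ways.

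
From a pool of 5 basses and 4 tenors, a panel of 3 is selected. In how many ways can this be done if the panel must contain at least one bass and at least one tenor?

Total 3-person selections from all 9: C(9,3) = 84.
Selections missing a whole group: no basses → C(4,3) = 4; no tenors → C(5,3) = 10.
Both groups omitted at once is impossible, so 84 − 14 = 70.

70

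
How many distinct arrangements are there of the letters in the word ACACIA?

60

The 6 letters of ACACIA have repeats: A appearing 3 times and C appearing twice.
The number of distinct arrangements is 6!/(3!·2!) = 720/12 = 60.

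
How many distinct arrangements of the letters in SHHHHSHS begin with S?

21

Fix S in the first position and arrange the remaining 7 letters.
Those 7 letters have H appearing 5 times and S appearing twice, giving (7)!/(5!·2!) = 21.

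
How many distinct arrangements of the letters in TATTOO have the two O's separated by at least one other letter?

40

Total arrangements of TATTOO: 6!/(3!·2!) = 60.
If the two O's are adjacent, glue them into one block, leaving 5 items to arrange: (5)!/(3!) = 20 ways.
Subtracting, 60 − 20 = 40 arrangements keep the O's apart.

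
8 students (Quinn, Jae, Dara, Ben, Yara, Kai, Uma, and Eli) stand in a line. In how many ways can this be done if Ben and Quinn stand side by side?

10080

Treat {Ben, Quinn} as a single unit. There are 7 units to order, and the pair itself can be ordered 2 ways.
That gives 2 × 7! = 2 × 5040 = 10080.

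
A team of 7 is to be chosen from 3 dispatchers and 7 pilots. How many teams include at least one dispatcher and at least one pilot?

119

Total 7-person selections from all 10: C(10,7) = 120.
Selections missing a whole group: no dispatchers → C(7,7) = 1; no pilots → C(3,7) = 0.
Both groups omitted at once is impossible, so 120 − 1 = 119.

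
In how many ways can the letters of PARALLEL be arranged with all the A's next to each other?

840

Treat the 2 copies of A as a single block. The multiset to arrange is then {AA, E, L, L, L, P, R}, 7 items in all.
That gives (7)!/(3!) = 840 arrangements.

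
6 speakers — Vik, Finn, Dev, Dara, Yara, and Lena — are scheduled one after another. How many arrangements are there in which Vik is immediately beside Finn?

240

Treat {Vik, Finn} as a single unit. There are 5 units to order, and the pair itself can be ordered 2 ways.
So the count is 2·(5)! = 240.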